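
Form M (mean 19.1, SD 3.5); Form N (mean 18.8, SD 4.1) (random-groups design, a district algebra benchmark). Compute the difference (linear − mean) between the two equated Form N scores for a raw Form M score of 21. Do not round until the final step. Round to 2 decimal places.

Mean-equated: 21 + (18.8 − 19.1) = 20.70
Linear-equated: (4.1/3.5)(21 − 19.1) + 18.8 = 21.026
Difference = 21.026 − 20.70 = 0.33

0.33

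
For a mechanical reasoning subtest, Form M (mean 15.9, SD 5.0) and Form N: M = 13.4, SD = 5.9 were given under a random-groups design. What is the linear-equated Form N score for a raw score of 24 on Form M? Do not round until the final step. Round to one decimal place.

23.0

Linear equating: y = (SD_Y/SD_X)(x − M_X) + M_Y
y = (5.9/5.0)(24 − 15.9) + 13.4
y = 1.180000 × 8.1 + 13.4 = 9.5580 + 13.4 = 23.0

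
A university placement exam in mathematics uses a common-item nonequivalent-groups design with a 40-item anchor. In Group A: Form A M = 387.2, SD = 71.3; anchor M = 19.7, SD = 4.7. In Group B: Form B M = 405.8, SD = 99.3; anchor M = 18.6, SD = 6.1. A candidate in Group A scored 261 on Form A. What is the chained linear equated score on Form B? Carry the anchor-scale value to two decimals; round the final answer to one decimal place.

Form A → anchor (Group A): v = (4.7/71.3)(261 − 387.2) + 19.7 = 11.38
anchor → Form B (Group B): y = (99.3/6.1)(11.38 − 18.6) + 405.8 = 288.3

288.3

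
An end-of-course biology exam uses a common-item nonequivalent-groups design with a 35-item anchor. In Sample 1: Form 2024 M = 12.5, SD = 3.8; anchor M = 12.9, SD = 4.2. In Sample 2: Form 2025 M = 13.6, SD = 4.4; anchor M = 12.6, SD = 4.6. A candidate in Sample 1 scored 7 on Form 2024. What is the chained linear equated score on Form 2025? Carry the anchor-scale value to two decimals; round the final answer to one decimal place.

8.1

Form 2024 → anchor (Sample 1): v = (4.2/3.8)(7 − 12.5) + 12.9 = 6.82
anchor → Form 2025 (Sample 2): y = (4.4/4.6)(6.82 − 12.6) + 13.6 = 8.1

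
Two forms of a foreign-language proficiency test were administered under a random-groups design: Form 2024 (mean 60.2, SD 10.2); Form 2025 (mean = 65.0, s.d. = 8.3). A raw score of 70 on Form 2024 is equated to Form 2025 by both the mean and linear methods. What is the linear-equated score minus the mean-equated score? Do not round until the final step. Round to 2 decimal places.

Mean-equated: 70 + (65.0 − 60.2) = 74.80
Linear-equated: (8.3/10.2)(70 − 60.2) + 65.0 = 72.975
Difference = 72.975 − 74.80 = -1.83

-1.83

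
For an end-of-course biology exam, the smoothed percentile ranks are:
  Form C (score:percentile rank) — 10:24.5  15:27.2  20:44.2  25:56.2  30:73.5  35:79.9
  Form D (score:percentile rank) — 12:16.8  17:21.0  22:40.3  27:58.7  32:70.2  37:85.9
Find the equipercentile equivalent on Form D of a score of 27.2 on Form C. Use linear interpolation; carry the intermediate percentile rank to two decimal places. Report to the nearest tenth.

29.2

PR of 27.2 on Form C: 56.2 + (27.2 − 25)/(30 − 25) × (73.5 − 56.2) = 63.81
On Form D, PR 63.81 falls between score 27 (PR 58.7) and 32 (PR 70.2).
Interpolate: 27 + (63.81 − 58.7)/(70.2 − 58.7) × (32 − 27) = 29.2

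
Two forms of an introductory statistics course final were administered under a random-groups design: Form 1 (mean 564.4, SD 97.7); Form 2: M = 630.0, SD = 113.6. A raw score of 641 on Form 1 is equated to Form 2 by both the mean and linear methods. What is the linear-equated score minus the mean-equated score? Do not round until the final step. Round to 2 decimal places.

Mean-equated: 641 + (630.0 − 564.4) = 706.60
Linear-equated: (113.6/97.7)(641 − 564.4) + 630.0 = 719.066
Difference = 719.066 − 706.60 = 12.47

12.47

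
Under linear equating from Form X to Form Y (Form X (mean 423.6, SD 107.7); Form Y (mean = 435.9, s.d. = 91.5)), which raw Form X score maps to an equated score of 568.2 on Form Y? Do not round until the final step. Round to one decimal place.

Invert y = (SD_Y/SD_X)(x − M_X) + M_Y:
x = (SD_X/SD_Y)(y − M_Y) + M_X = (107.7/91.5)(568.2 − 435.9) + 423.6
x = 1.177049 × 132.300 + 423.6 = 579.3

579.3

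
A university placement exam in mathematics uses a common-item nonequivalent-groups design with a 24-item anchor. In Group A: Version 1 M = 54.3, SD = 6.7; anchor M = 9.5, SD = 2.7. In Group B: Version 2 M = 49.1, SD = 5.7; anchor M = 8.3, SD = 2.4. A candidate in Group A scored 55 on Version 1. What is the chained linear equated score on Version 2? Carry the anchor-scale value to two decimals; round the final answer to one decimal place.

Version 1 → anchor (Group A): v = (2.7/6.7)(55 − 54.3) + 9.5 = 9.78
anchor → Version 2 (Group B): y = (5.7/2.4)(9.78 − 8.3) + 49.1 = 52.6

52.6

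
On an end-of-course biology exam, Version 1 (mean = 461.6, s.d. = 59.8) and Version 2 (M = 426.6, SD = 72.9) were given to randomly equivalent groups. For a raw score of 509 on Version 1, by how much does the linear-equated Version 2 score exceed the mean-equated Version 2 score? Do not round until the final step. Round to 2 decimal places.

10.38

Mean-equated: 509 + (426.6 − 461.6) = 474.00
Linear-equated: (72.9/59.8)(509 − 461.6) + 426.6 = 484.384
Difference = 484.384 − 474.00 = 10.38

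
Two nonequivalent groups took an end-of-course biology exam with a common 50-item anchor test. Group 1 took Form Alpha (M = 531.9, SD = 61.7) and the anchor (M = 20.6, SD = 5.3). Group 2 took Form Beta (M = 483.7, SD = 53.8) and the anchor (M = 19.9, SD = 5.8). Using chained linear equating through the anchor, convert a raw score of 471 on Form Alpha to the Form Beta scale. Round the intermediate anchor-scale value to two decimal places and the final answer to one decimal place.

441.7

Form Alpha → anchor (Group 1): v = (5.3/61.7)(471 − 531.9) + 20.6 = 15.37
anchor → Form Beta (Group 2): y = (53.8/5.8)(15.37 − 19.9) + 483.7 = 441.7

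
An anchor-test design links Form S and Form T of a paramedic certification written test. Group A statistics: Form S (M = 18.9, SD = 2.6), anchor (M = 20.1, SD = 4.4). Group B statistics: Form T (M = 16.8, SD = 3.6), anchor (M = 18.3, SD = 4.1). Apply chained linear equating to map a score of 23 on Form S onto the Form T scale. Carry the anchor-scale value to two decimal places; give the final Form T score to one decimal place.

24.5

Form S → anchor (Group A): v = (4.4/2.6)(23 − 18.9) + 20.1 = 27.04
anchor → Form T (Group B): y = (3.6/4.1)(27.04 − 18.3) + 16.8 = 24.5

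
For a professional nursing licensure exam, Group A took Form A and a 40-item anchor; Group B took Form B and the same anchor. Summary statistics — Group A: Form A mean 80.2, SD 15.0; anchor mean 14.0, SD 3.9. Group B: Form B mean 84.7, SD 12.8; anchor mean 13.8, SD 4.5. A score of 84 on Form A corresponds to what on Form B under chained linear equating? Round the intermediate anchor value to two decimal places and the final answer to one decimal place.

88.1

Form A → anchor (Group A): v = (3.9/15.0)(84 − 80.2) + 14.0 = 14.99
anchor → Form B (Group B): y = (12.8/4.5)(14.99 − 13.8) + 84.7 = 88.1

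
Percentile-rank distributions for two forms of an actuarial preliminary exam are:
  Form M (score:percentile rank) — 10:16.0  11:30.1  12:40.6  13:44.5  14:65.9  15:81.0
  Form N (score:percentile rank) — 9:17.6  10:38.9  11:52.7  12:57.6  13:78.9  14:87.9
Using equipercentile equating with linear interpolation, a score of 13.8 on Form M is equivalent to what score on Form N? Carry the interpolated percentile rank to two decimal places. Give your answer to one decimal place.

12.2

PR of 13.8 on Form M: 44.5 + (13.8 − 13)/(14 − 13) × (65.9 − 44.5) = 61.62
On Form N, PR 61.62 falls between score 12 (PR 57.6) and 13 (PR 78.9).
Interpolate: 12 + (61.62 − 57.6)/(78.9 − 57.6) × (13 − 12) = 12.2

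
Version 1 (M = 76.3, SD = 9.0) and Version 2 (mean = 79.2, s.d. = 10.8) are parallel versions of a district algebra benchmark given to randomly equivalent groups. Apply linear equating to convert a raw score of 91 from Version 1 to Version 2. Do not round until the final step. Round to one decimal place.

Linear equating: y = (SD_Y/SD_X)(x − M_X) + M_Y
y = (10.8/9.0)(91 − 76.3) + 79.2
y = 1.200000 × 14.7 + 79.2 = 17.6400 + 79.2 = 96.8

96.8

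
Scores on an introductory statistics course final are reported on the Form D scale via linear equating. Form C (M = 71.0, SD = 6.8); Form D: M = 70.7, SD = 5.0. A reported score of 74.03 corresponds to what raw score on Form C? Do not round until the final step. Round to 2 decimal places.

75.53

Invert y = (SD_Y/SD_X)(x − M_X) + M_Y:
x = (SD_X/SD_Y)(y − M_Y) + M_X = (6.8/5.0)(74.03 − 70.7) + 71.0
x = 1.360000 × 3.330 + 71.0 = 75.53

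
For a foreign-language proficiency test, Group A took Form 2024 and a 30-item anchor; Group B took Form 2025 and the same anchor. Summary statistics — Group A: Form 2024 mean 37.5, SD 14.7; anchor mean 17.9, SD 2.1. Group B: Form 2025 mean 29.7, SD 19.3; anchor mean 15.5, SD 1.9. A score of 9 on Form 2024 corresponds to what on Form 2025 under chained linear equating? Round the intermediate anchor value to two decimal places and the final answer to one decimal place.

12.7

Form 2024 → anchor (Group A): v = (2.1/14.7)(9 − 37.5) + 17.9 = 13.83
anchor → Form 2025 (Group B): y = (19.3/1.9)(13.83 − 15.5) + 29.7 = 12.7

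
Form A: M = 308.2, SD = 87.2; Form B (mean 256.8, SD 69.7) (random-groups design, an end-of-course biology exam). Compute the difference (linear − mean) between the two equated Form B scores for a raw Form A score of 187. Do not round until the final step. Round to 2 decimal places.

Mean-equated: 187 + (256.8 − 308.2) = 135.60
Linear-equated: (69.7/87.2)(187 − 308.2) + 256.8 = 159.923
Difference = 159.923 − 135.60 = 24.32

24.32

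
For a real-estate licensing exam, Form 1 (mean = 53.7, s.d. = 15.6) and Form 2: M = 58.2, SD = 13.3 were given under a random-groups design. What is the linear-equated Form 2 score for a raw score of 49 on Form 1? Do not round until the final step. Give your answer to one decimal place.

54.2

Linear equating: y = (SD_Y/SD_X)(x − M_X) + M_Y
y = (13.3/15.6)(49 − 53.7) + 58.2
y = 0.852564 × -4.7 + 58.2 = -4.0071 + 58.2 = 54.2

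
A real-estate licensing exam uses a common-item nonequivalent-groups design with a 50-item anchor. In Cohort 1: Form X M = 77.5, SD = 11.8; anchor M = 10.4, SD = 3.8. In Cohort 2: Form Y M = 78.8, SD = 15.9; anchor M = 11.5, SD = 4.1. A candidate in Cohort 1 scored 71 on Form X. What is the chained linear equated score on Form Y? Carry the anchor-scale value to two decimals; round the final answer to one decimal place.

66.4

Form X → anchor (Cohort 1): v = (3.8/11.8)(71 − 77.5) + 10.4 = 8.31
anchor → Form Y (Cohort 2): y = (15.9/4.1)(8.31 − 11.5) + 78.8 = 66.4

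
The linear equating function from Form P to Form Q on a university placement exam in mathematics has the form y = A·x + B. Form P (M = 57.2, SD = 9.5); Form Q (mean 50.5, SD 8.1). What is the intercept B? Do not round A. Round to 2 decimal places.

A = SD_Y / SD_X = 8.1 / 9.5 = 0.852632
B = M_Y − A·M_X = 50.5 − 0.852632 × 57.2 = 1.73

1.73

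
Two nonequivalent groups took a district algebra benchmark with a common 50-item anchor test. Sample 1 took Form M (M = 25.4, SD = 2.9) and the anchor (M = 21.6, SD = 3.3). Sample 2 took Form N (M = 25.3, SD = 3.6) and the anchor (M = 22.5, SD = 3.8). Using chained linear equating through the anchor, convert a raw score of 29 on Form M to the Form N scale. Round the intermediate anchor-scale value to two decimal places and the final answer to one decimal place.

28.3

Form M → anchor (Sample 1): v = (3.3/2.9)(29 − 25.4) + 21.6 = 25.70
anchor → Form N (Sample 2): y = (3.6/3.8)(25.70 − 22.5) + 25.3 = 28.3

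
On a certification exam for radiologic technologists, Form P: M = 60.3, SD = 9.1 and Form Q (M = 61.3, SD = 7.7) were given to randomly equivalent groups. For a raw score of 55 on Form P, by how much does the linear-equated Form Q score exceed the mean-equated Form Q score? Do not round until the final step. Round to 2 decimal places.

0.82

Mean-equated: 55 + (61.3 − 60.3) = 56.00
Linear-equated: (7.7/9.1)(55 − 60.3) + 61.3 = 56.815
Difference = 56.815 − 56.00 = 0.82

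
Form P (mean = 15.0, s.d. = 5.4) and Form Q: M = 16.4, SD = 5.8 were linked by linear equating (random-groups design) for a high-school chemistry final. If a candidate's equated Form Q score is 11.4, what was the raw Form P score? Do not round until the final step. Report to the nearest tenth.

Invert y = (SD_Y/SD_X)(x − M_X) + M_Y:
x = (SD_X/SD_Y)(y − M_Y) + M_X = (5.4/5.8)(11.4 − 16.4) + 15.0
x = 0.931034 × -5.000 + 15.0 = 10.3

10.3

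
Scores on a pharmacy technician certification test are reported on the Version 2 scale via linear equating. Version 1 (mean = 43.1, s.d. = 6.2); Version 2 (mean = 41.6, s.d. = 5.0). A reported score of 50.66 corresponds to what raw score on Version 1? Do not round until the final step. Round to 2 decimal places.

Invert y = (SD_Y/SD_X)(x − M_X) + M_Y:
x = (SD_X/SD_Y)(y − M_Y) + M_X = (6.2/5.0)(50.66 − 41.6) + 43.1
x = 1.240000 × 9.060 + 43.1 = 54.33

54.33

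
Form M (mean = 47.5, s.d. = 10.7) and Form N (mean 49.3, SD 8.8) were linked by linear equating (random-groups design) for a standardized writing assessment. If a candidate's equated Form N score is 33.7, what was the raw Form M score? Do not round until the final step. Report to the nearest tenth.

Invert y = (SD_Y/SD_X)(x − M_X) + M_Y:
x = (SD_X/SD_Y)(y − M_Y) + M_X = (10.7/8.8)(33.7 − 49.3) + 47.5
x = 1.215909 × -15.600 + 47.5 = 28.5

28.5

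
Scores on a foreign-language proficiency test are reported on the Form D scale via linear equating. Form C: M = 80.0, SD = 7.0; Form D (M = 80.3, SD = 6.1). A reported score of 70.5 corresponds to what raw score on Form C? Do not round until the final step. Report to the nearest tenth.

68.8

Invert y = (SD_Y/SD_X)(x − M_X) + M_Y:
x = (SD_X/SD_Y)(y − M_Y) + M_X = (7.0/6.1)(70.5 − 80.3) + 80.0
x = 1.147541 × -9.800 + 80.0 = 68.8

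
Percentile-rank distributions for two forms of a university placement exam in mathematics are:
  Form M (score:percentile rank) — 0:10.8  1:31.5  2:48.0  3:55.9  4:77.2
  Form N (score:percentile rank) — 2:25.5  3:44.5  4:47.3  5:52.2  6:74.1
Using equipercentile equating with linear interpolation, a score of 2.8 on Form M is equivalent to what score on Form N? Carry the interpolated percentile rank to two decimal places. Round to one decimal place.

5.1

PR of 2.8 on Form M: 48.0 + (2.8 − 2)/(3 − 2) × (55.9 − 48.0) = 54.32
On Form N, PR 54.32 falls between score 5 (PR 52.2) and 6 (PR 74.1).
Interpolate: 5 + (54.32 − 52.2)/(74.1 − 52.2) × (6 − 5) = 5.1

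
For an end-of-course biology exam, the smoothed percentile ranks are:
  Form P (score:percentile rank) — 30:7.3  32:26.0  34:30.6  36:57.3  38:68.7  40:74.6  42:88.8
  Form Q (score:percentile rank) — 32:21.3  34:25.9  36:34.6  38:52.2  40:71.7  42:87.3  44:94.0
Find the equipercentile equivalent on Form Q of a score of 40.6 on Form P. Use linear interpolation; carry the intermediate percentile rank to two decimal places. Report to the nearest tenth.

40.9

PR of 40.6 on Form P: 74.6 + (40.6 − 40)/(42 − 40) × (88.8 − 74.6) = 78.86
On Form Q, PR 78.86 falls between score 40 (PR 71.7) and 42 (PR 87.3).
Interpolate: 40 + (78.86 − 71.7)/(87.3 − 71.7) × (42 − 40) = 40.9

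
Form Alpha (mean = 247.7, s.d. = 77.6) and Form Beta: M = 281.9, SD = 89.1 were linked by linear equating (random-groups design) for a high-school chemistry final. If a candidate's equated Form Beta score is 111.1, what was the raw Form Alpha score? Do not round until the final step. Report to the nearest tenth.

Invert y = (SD_Y/SD_X)(x − M_X) + M_Y:
x = (SD_X/SD_Y)(y − M_Y) + M_X = (77.6/89.1)(111.1 − 281.9) + 247.7
x = 0.870932 × -170.800 + 247.7 = 98.9

98.9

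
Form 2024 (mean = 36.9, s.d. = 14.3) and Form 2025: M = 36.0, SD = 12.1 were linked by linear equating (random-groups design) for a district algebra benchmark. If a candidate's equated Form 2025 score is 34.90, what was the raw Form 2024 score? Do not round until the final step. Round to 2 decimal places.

35.60

Invert y = (SD_Y/SD_X)(x − M_X) + M_Y:
x = (SD_X/SD_Y)(y − M_Y) + M_X = (14.3/12.1)(34.90 − 36.0) + 36.9
x = 1.181818 × -1.100 + 36.9 = 35.60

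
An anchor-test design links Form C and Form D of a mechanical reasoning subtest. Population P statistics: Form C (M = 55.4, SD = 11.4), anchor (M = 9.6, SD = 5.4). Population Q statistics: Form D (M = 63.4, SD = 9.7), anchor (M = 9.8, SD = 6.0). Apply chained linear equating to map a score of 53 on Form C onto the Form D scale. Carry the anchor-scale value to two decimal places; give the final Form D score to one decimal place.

Form C → anchor (Population P): v = (5.4/11.4)(53 − 55.4) + 9.6 = 8.46
anchor → Form D (Population Q): y = (9.7/6.0)(8.46 − 9.8) + 63.4 = 61.2

61.2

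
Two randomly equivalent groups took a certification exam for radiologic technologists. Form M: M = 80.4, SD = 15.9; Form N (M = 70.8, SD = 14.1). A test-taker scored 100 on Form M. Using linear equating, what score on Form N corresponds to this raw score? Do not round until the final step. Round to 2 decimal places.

88.18

Linear equating: y = (SD_Y/SD_X)(x − M_X) + M_Y
y = (14.1/15.9)(100 − 80.4) + 70.8
y = 0.886792 × 19.6 + 70.8 = 17.3811 + 70.8 = 88.18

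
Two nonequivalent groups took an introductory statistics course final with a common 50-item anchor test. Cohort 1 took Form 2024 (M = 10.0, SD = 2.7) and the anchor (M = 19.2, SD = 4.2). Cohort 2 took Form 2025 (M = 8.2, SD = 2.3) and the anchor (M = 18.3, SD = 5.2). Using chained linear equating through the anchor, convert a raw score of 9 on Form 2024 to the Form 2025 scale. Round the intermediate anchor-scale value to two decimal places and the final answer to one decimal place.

7.9

Form 2024 → anchor (Cohort 1): v = (4.2/2.7)(9 − 10.0) + 19.2 = 17.64
anchor → Form 2025 (Cohort 2): y = (2.3/5.2)(17.64 − 18.3) + 8.2 = 7.9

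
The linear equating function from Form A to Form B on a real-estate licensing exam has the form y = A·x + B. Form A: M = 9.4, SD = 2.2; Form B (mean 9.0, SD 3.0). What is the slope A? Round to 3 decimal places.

1.364

A = SD_Y / SD_X = 3.0 / 2.2 = 1.364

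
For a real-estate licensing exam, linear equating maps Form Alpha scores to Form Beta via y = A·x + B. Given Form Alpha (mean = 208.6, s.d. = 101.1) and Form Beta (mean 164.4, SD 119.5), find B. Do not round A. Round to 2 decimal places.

A = SD_Y / SD_X = 119.5 / 101.1 = 1.181998
B = M_Y − A·M_X = 164.4 − 1.181998 × 208.6 = -82.16

-82.16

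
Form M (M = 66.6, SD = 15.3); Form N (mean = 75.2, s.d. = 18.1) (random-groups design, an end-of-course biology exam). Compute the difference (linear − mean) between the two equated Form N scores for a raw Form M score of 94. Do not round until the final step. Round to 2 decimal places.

5.01

Mean-equated: 94 + (75.2 − 66.6) = 102.60
Linear-equated: (18.1/15.3)(94 − 66.6) + 75.2 = 107.614
Difference = 107.614 − 102.60 = 5.01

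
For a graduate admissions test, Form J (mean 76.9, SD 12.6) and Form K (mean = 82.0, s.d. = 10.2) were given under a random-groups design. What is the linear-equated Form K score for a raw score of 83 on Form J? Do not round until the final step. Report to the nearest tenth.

86.9

Linear equating: y = (SD_Y/SD_X)(x − M_X) + M_Y
y = (10.2/12.6)(83 − 76.9) + 82.0
y = 0.809524 × 6.1 + 82.0 = 4.9381 + 82.0 = 86.9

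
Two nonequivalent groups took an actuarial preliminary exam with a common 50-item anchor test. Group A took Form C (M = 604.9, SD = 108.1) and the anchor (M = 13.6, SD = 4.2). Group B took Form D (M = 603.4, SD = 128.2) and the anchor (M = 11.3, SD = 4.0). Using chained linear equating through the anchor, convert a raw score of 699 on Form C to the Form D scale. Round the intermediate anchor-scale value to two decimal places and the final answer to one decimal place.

Form C → anchor (Group A): v = (4.2/108.1)(699 − 604.9) + 13.6 = 17.26
anchor → Form D (Group B): y = (128.2/4.0)(17.26 − 11.3) + 603.4 = 794.4

794.4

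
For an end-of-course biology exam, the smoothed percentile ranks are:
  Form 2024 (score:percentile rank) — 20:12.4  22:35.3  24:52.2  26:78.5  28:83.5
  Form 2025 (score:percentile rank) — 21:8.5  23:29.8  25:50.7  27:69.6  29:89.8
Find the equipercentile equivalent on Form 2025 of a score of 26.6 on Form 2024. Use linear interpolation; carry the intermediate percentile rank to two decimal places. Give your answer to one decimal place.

PR of 26.6 on Form 2024: 78.5 + (26.6 − 26)/(28 − 26) × (83.5 − 78.5) = 80.00
On Form 2025, PR 80.00 falls between score 27 (PR 69.6) and 29 (PR 89.8).
Interpolate: 27 + (80.00 − 69.6)/(89.8 − 69.6) × (29 − 27) = 28.0

28.0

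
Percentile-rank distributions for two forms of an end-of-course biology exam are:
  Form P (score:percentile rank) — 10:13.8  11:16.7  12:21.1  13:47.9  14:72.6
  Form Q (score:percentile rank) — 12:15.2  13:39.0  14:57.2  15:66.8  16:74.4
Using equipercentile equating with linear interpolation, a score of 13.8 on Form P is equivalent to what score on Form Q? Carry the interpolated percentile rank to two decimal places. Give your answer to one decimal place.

PR of 13.8 on Form P: 47.9 + (13.8 − 13)/(14 − 13) × (72.6 − 47.9) = 67.66
On Form Q, PR 67.66 falls between score 15 (PR 66.8) and 16 (PR 74.4).
Interpolate: 15 + (67.66 − 66.8)/(74.4 − 66.8) × (16 − 15) = 15.1

15.1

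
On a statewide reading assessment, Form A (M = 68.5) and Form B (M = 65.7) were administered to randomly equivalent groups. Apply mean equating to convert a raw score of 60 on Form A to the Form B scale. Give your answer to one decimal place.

Mean equating: y = x + (M_Y − M_X) = 60 + (65.7 − 68.5) = 57.2

57.2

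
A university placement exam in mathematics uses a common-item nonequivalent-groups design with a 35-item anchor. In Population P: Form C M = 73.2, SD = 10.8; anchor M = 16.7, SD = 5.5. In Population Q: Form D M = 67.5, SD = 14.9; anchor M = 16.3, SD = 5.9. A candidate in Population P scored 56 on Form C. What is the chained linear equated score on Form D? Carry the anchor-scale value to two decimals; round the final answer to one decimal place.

Form C → anchor (Population P): v = (5.5/10.8)(56 − 73.2) + 16.7 = 7.94
anchor → Form D (Population Q): y = (14.9/5.9)(7.94 − 16.3) + 67.5 = 46.4

46.4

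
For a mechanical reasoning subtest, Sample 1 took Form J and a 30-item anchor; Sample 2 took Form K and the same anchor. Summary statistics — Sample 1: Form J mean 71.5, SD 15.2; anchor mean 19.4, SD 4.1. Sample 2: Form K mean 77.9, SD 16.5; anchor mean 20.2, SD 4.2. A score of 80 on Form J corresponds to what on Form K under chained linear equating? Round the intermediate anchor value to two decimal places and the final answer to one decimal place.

Form J → anchor (Sample 1): v = (4.1/15.2)(80 − 71.5) + 19.4 = 21.69
anchor → Form K (Sample 2): y = (16.5/4.2)(21.69 − 20.2) + 77.9 = 83.8

83.8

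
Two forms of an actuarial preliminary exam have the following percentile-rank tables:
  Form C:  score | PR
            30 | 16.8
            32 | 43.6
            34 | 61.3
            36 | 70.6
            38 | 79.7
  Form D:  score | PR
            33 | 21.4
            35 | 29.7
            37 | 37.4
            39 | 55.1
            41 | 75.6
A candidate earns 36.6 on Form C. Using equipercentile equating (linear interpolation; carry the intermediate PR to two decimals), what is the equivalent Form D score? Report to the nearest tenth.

40.8

PR of 36.6 on Form C: 70.6 + (36.6 − 36)/(38 − 36) × (79.7 − 70.6) = 73.33
On Form D, PR 73.33 falls between score 39 (PR 55.1) and 41 (PR 75.6).
Interpolate: 39 + (73.33 − 55.1)/(75.6 − 55.1) × (41 − 39) = 40.8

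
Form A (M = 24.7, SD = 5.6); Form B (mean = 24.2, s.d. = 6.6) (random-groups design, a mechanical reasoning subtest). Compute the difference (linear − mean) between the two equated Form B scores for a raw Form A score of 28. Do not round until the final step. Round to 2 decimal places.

0.59

Mean-equated: 28 + (24.2 − 24.7) = 27.50
Linear-equated: (6.6/5.6)(28 − 24.7) + 24.2 = 28.089
Difference = 28.089 − 27.50 = 0.59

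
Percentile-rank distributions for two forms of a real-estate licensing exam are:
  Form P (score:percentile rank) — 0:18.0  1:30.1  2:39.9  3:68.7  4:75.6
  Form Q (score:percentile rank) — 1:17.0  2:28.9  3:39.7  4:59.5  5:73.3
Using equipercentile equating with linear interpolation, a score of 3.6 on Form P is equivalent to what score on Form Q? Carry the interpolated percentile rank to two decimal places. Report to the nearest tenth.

5.0

PR of 3.6 on Form P: 68.7 + (3.6 − 3)/(4 − 3) × (75.6 − 68.7) = 72.84
On Form Q, PR 72.84 falls between score 4 (PR 59.5) and 5 (PR 73.3).
Interpolate: 4 + (72.84 − 59.5)/(73.3 − 59.5) × (5 − 4) = 5.0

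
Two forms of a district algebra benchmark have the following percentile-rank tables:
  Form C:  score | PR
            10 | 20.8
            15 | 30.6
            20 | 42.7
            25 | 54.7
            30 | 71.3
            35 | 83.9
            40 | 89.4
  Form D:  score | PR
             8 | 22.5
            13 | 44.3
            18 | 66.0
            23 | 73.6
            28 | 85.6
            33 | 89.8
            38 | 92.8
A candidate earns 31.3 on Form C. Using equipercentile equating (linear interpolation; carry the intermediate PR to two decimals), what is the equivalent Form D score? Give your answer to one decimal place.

23.4

PR of 31.3 on Form C: 71.3 + (31.3 − 30)/(35 − 30) × (83.9 − 71.3) = 74.58
On Form D, PR 74.58 falls between score 23 (PR 73.6) and 28 (PR 85.6).
Interpolate: 23 + (74.58 − 73.6)/(85.6 − 73.6) × (28 − 23) = 23.4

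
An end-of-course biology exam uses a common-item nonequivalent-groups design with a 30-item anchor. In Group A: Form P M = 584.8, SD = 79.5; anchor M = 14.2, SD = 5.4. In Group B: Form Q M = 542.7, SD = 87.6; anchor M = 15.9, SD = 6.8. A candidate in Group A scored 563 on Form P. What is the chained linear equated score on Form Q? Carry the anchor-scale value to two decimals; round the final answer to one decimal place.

Form P → anchor (Group A): v = (5.4/79.5)(563 − 584.8) + 14.2 = 12.72
anchor → Form Q (Group B): y = (87.6/6.8)(12.72 − 15.9) + 542.7 = 501.7

501.7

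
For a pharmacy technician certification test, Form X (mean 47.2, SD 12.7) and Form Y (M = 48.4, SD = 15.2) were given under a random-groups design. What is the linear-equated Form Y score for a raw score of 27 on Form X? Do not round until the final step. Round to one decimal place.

Linear equating: y = (SD_Y/SD_X)(x − M_X) + M_Y
y = (15.2/12.7)(27 − 47.2) + 48.4
y = 1.196850 × -20.2 + 48.4 = -24.1764 + 48.4 = 24.2

24.2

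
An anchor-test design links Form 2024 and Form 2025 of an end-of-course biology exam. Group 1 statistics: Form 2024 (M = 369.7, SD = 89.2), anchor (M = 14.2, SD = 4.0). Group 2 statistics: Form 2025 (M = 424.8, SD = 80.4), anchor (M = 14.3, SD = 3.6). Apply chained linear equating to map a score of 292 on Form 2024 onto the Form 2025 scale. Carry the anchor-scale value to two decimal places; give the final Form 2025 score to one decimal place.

Form 2024 → anchor (Group 1): v = (4.0/89.2)(292 − 369.7) + 14.2 = 10.72
anchor → Form 2025 (Group 2): y = (80.4/3.6)(10.72 − 14.3) + 424.8 = 344.8

344.8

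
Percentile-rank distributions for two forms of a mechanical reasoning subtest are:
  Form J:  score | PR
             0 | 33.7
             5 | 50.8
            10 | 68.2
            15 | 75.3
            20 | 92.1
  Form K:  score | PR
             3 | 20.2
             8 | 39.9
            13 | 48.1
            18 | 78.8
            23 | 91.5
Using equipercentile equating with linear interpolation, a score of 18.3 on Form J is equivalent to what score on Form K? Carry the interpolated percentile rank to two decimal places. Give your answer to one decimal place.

21.0

PR of 18.3 on Form J: 75.3 + (18.3 − 15)/(20 − 15) × (92.1 − 75.3) = 86.39
On Form K, PR 86.39 falls between score 18 (PR 78.8) and 23 (PR 91.5).
Interpolate: 18 + (86.39 − 78.8)/(91.5 − 78.8) × (23 − 18) = 21.0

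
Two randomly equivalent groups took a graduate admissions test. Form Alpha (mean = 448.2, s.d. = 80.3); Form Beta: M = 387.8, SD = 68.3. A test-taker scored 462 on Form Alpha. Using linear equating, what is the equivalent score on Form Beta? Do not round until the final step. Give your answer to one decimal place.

Linear equating: y = (SD_Y/SD_X)(x − M_X) + M_Y
y = (68.3/80.3)(462 − 448.2) + 387.8
y = 0.850560 × 13.8 + 387.8 = 11.7377 + 387.8 = 399.5

399.5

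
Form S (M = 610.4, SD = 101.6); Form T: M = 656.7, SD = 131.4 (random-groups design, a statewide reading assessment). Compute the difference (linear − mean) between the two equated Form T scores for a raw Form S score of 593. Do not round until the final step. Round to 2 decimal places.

Mean-equated: 593 + (656.7 − 610.4) = 639.30
Linear-equated: (131.4/101.6)(593 − 610.4) + 656.7 = 634.196
Difference = 634.196 − 639.30 = -5.10

-5.10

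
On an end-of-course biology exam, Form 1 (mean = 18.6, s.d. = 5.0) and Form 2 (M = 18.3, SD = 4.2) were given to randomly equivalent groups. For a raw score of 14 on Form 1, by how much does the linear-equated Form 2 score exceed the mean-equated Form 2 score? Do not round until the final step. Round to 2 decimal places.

0.74

Mean-equated: 14 + (18.3 − 18.6) = 13.70
Linear-equated: (4.2/5.0)(14 − 18.6) + 18.3 = 14.436
Difference = 14.436 − 13.70 = 0.74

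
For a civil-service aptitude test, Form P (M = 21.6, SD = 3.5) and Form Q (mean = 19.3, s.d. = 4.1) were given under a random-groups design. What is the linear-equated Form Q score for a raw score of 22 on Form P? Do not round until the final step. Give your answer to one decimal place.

19.8

Linear equating: y = (SD_Y/SD_X)(x − M_X) + M_Y
y = (4.1/3.5)(22 − 21.6) + 19.3
y = 1.171429 × 0.4 + 19.3 = 0.4686 + 19.3 = 19.8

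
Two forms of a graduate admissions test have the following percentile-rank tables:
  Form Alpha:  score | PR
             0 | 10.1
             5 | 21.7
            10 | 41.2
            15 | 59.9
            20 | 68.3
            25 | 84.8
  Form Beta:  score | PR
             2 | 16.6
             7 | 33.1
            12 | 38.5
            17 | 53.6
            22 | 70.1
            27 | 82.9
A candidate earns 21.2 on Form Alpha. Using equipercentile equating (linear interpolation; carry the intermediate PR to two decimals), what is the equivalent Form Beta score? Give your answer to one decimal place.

22.8

PR of 21.2 on Form Alpha: 68.3 + (21.2 − 20)/(25 − 20) × (84.8 − 68.3) = 72.26
On Form Beta, PR 72.26 falls between score 22 (PR 70.1) and 27 (PR 82.9).
Interpolate: 22 + (72.26 − 70.1)/(82.9 − 70.1) × (27 − 22) = 22.8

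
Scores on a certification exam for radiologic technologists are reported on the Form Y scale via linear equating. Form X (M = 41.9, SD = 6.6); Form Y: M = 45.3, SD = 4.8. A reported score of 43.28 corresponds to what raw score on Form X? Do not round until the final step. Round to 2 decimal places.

39.12

Invert y = (SD_Y/SD_X)(x − M_X) + M_Y:
x = (SD_X/SD_Y)(y − M_Y) + M_X = (6.6/4.8)(43.28 − 45.3) + 41.9
x = 1.375000 × -2.020 + 41.9 = 39.12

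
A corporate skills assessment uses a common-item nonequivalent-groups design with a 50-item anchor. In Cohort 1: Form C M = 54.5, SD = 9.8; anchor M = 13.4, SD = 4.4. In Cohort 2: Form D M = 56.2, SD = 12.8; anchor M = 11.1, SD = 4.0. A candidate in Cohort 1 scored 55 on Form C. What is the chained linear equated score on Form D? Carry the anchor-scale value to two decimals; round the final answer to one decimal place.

64.3

Form C → anchor (Cohort 1): v = (4.4/9.8)(55 − 54.5) + 13.4 = 13.62
anchor → Form D (Cohort 2): y = (12.8/4.0)(13.62 − 11.1) + 56.2 = 64.3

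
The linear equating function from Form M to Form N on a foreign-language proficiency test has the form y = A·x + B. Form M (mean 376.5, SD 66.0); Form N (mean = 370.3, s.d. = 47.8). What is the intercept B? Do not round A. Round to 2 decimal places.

A = SD_Y / SD_X = 47.8 / 66.0 = 0.724242
B = M_Y − A·M_X = 370.3 − 0.724242 × 376.5 = 97.62

97.62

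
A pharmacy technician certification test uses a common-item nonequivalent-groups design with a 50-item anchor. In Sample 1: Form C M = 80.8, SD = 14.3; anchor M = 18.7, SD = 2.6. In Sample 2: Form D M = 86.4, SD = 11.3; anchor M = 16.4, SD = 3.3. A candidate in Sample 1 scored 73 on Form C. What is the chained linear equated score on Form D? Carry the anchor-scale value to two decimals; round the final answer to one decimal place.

89.4

Form C → anchor (Sample 1): v = (2.6/14.3)(73 − 80.8) + 18.7 = 17.28
anchor → Form D (Sample 2): y = (11.3/3.3)(17.28 − 16.4) + 86.4 = 89.4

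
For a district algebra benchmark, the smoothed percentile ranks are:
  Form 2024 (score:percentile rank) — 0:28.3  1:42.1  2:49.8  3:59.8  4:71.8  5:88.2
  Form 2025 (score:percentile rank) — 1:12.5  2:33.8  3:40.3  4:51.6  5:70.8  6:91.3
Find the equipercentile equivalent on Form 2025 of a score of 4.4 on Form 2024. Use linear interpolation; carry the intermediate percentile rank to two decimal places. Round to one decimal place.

PR of 4.4 on Form 2024: 71.8 + (4.4 − 4)/(5 − 4) × (88.2 − 71.8) = 78.36
On Form 2025, PR 78.36 falls between score 5 (PR 70.8) and 6 (PR 91.3).
Interpolate: 5 + (78.36 − 70.8)/(91.3 − 70.8) × (6 − 5) = 5.4

5.4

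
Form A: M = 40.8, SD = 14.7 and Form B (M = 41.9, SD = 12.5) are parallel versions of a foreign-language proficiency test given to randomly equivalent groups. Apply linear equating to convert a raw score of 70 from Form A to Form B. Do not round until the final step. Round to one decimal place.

66.7

Linear equating: y = (SD_Y/SD_X)(x − M_X) + M_Y
y = (12.5/14.7)(70 − 40.8) + 41.9
y = 0.850340 × 29.2 + 41.9 = 24.8299 + 41.9 = 66.7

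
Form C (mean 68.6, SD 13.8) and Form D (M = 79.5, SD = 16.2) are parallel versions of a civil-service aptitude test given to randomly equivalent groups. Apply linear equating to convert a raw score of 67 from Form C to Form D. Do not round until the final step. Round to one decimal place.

Linear equating: y = (SD_Y/SD_X)(x − M_X) + M_Y
y = (16.2/13.8)(67 − 68.6) + 79.5
y = 1.173913 × -1.6 + 79.5 = -1.8783 + 79.5 = 77.6

77.6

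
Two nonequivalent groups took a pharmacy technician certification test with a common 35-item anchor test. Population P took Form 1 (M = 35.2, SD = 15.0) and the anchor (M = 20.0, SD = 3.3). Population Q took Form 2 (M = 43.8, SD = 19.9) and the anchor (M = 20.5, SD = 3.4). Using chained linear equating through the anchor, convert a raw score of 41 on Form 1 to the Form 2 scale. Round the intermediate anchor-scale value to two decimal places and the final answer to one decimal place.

Form 1 → anchor (Population P): v = (3.3/15.0)(41 − 35.2) + 20.0 = 21.28
anchor → Form 2 (Population Q): y = (19.9/3.4)(21.28 − 20.5) + 43.8 = 48.4

48.4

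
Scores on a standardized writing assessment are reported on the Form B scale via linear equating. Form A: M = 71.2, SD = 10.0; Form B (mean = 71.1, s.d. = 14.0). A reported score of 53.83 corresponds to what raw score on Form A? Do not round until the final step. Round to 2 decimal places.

58.86

Invert y = (SD_Y/SD_X)(x − M_X) + M_Y:
x = (SD_X/SD_Y)(y − M_Y) + M_X = (10.0/14.0)(53.83 − 71.1) + 71.2
x = 0.714286 × -17.270 + 71.2 = 58.86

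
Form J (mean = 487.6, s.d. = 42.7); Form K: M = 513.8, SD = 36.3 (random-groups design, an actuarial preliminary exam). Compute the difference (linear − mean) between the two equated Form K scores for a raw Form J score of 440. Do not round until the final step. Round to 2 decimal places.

7.13

Mean-equated: 440 + (513.8 − 487.6) = 466.20
Linear-equated: (36.3/42.7)(440 − 487.6) + 513.8 = 473.334
Difference = 473.334 − 466.20 = 7.13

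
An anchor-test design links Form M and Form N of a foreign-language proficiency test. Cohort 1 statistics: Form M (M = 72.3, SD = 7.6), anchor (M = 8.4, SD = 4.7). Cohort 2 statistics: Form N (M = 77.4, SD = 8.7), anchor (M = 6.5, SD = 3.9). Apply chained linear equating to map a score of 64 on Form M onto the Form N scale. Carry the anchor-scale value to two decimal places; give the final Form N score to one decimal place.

70.2

Form M → anchor (Cohort 1): v = (4.7/7.6)(64 − 72.3) + 8.4 = 3.27
anchor → Form N (Cohort 2): y = (8.7/3.9)(3.27 − 6.5) + 77.4 = 70.2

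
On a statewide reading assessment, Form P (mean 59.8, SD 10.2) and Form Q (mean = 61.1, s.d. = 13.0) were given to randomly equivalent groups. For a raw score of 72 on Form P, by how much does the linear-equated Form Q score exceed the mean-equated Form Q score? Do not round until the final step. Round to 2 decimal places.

3.35

Mean-equated: 72 + (61.1 − 59.8) = 73.30
Linear-equated: (13.0/10.2)(72 − 59.8) + 61.1 = 76.649
Difference = 76.649 − 73.30 = 3.35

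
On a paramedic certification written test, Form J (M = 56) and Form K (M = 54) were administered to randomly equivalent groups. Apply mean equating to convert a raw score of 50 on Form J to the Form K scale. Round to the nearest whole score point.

48

Mean equating: y = x + (M_Y − M_X) = 50 + (54 − 56) = 48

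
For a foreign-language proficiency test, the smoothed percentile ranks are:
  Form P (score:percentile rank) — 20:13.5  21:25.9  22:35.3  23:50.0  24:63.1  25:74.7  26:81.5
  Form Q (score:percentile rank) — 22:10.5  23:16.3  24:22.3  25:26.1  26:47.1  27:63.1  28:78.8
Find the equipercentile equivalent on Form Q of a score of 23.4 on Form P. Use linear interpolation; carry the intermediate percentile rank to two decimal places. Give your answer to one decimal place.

26.5

PR of 23.4 on Form P: 50.0 + (23.4 − 23)/(24 − 23) × (63.1 − 50.0) = 55.24
On Form Q, PR 55.24 falls between score 26 (PR 47.1) and 27 (PR 63.1).
Interpolate: 26 + (55.24 − 47.1)/(63.1 − 47.1) × (27 − 26) = 26.5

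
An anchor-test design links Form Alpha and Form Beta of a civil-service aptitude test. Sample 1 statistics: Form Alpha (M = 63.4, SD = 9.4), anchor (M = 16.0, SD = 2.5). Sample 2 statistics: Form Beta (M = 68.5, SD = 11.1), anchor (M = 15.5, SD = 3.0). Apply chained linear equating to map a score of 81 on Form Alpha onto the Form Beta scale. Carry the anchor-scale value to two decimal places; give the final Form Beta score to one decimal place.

Form Alpha → anchor (Sample 1): v = (2.5/9.4)(81 − 63.4) + 16.0 = 20.68
anchor → Form Beta (Sample 2): y = (11.1/3.0)(20.68 − 15.5) + 68.5 = 87.7

87.7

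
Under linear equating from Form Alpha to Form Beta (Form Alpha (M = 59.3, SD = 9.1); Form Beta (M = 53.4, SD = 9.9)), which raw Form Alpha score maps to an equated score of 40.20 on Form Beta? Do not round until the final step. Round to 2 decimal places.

47.17

Invert y = (SD_Y/SD_X)(x − M_X) + M_Y:
x = (SD_X/SD_Y)(y − M_Y) + M_X = (9.1/9.9)(40.20 − 53.4) + 59.3
x = 0.919192 × -13.200 + 59.3 = 47.17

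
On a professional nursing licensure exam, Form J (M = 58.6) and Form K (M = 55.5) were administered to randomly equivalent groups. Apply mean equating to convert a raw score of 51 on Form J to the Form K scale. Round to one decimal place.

47.9

Mean equating: y = x + (M_Y − M_X) = 51 + (55.5 − 58.6) = 47.9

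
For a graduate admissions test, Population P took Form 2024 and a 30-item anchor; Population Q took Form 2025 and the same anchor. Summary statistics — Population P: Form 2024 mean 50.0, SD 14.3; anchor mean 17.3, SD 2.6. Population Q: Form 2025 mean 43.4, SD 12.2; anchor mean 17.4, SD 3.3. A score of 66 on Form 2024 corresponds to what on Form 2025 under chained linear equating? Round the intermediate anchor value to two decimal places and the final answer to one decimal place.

Form 2024 → anchor (Population P): v = (2.6/14.3)(66 − 50.0) + 17.3 = 20.21
anchor → Form 2025 (Population Q): y = (12.2/3.3)(20.21 − 17.4) + 43.4 = 53.8

53.8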